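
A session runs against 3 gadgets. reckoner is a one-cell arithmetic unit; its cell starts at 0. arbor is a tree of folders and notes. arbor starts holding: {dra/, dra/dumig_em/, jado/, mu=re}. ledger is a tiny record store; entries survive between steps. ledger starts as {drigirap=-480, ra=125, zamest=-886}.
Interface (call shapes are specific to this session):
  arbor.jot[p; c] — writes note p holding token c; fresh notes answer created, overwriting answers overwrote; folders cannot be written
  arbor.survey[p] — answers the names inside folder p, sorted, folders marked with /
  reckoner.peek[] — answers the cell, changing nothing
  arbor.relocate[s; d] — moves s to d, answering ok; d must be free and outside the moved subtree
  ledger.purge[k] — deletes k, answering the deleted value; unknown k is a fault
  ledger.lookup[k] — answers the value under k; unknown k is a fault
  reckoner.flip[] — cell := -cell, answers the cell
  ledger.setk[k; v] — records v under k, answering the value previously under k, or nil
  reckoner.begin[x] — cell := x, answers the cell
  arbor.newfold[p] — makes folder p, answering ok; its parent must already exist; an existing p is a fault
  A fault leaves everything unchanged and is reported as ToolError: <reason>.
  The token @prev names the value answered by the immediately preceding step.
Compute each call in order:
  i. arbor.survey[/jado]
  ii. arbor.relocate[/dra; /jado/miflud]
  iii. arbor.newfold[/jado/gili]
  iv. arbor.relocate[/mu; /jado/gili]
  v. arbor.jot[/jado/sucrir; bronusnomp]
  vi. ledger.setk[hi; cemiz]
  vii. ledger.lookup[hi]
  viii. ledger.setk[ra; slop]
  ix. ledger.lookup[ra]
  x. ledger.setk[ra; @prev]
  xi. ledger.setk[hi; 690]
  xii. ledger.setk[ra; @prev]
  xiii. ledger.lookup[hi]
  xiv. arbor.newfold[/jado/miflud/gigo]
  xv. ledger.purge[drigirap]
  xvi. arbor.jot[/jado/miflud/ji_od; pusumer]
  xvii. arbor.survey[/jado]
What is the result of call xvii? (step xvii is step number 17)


$ arbor.survey p→/jado
:: []
$ arbor.relocate s→/dra d→/jado/miflud
:: ok
$ arbor.newfold p→/jado/gili
:: ok
$ arbor.relocate s→/mu d→/jado/gili
:: ToolError: exists
$ arbor.jot p→/jado/sucrir c→bronusnomp
:: created
$ ledger.setk k→hi v→cemiz
:: nil
$ ledger.lookup k→hi
:: cemiz
$ ledger.setk k→ra v→slop
:: 125
$ ledger.lookup k→ra
:: slop
$ ledger.setk k→ra v→@prev
:: slop
$ ledger.setk k→hi v→690
:: cemiz
$ ledger.setk k→ra v→@prev
:: slop
$ ledger.lookup k→hi
:: 690
$ arbor.newfold p→/jado/miflud/gigo
:: ok
$ ledger.purge k→drigirap
:: -480
$ arbor.jot p→/jado/miflud/ji_od c→pusumer
:: created
$ arbor.survey p→/jado
:: [gili/, miflud/, sucrir]

Answer: [gili/, miflud/, sucrir]


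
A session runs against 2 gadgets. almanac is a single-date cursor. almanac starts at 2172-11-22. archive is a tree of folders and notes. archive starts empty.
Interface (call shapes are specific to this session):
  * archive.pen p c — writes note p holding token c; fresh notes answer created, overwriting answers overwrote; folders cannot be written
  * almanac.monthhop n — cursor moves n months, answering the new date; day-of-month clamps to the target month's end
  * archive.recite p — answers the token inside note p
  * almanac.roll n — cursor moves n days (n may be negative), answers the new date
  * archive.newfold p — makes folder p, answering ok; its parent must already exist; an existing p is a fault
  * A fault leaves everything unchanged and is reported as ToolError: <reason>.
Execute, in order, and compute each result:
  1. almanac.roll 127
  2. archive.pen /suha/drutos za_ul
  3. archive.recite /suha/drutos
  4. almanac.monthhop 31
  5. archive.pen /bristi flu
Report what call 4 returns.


>> almanac.roll(n→127)
<< 2173-03-29
>> archive.pen(p→/suha/drutos, c→za_ul)
<< ToolError: no parent
>> archive.recite(p→/suha/drutos)
<< ToolError: not found
>> almanac.monthhop(n→31)
<< 2175-10-29
>> archive.pen(p→/bristi, c→flu)
<< created

Answer: 2175-10-29


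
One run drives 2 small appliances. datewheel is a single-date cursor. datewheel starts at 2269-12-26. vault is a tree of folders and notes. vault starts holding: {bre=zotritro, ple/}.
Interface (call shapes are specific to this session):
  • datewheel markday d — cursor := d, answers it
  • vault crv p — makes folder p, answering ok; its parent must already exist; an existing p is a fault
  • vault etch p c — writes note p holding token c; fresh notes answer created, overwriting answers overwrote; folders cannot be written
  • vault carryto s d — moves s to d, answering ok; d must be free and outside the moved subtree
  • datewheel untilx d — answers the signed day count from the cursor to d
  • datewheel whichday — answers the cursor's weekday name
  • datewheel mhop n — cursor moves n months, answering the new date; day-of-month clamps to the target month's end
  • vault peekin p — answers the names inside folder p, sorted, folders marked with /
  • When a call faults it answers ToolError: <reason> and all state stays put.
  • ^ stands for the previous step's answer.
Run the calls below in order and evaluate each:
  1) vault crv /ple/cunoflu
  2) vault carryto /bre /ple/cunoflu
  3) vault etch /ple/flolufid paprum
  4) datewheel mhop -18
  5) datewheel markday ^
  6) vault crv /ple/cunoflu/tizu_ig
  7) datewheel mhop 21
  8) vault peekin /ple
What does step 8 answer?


-- 1. vault crv(p→/ple/cunoflu) => ok
-- 2. vault carryto(s→/bre, d→/ple/cunoflu) => ToolError: exists
-- 3. vault etch(p→/ple/flolufid, c→paprum) => created
-- 4. datewheel mhop(n→-18) => 2268-06-26
-- 5. datewheel markday(d→^) => 2268-06-26
-- 6. vault crv(p→/ple/cunoflu/tizu_ig) => ok
-- 7. datewheel mhop(n→21) => 2270-03-26
-- 8. vault peekin(p→/ple) => [cunoflu/, flolufid]

Answer: [cunoflu/, flolufid]


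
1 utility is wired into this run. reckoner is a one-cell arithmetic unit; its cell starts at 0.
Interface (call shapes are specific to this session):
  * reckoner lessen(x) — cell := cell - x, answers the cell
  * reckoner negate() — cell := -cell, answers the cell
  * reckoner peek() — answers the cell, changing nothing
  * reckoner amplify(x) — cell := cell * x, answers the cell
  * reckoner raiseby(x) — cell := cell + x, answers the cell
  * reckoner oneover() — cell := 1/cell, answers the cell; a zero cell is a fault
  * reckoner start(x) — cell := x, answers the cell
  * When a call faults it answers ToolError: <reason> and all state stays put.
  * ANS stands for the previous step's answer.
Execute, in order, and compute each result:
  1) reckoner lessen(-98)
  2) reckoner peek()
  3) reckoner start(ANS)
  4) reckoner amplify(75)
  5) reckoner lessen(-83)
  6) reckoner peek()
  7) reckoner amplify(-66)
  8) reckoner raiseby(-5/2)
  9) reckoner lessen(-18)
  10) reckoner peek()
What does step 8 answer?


>> reckoner lessen(x=-98)
<< 98
>> reckoner peek()
<< 98
>> reckoner start(x=ANS)
<< 98
>> reckoner amplify(x=75)
<< 7350
>> reckoner lessen(x=-83)
<< 7433
>> reckoner peek()
<< 7433
>> reckoner amplify(x=-66)
<< -490578
>> reckoner raiseby(x=-5/2)
<< -981161/2
>> reckoner lessen(x=-18)
<< -981125/2
>> reckoner peek()
<< -981125/2

Answer: -981161/2


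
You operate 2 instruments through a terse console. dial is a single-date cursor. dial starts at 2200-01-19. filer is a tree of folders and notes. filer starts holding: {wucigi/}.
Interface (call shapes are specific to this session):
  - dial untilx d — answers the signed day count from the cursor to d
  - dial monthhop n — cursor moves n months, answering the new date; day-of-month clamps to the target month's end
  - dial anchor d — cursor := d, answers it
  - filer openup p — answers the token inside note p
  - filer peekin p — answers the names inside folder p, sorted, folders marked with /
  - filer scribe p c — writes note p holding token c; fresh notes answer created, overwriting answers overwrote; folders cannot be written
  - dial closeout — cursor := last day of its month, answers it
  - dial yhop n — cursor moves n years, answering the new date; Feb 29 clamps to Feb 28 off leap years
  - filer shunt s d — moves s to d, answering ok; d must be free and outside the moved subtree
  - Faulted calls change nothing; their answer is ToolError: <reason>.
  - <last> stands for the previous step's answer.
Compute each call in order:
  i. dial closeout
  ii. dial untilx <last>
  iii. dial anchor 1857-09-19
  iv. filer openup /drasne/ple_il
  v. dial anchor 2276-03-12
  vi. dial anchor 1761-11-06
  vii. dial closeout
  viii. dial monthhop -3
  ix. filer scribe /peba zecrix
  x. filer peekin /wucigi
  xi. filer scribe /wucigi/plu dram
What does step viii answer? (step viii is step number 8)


Answer: 1761-08-30

Derivation:
~$ dial closeout
:: 2200-01-31
~$ dial untilx d: <last>
:: 0
~$ dial anchor d: 1857-09-19
:: 1857-09-19
~$ filer openup p: /drasne/ple_il
:: ToolError: not found
~$ dial anchor d: 2276-03-12
:: 2276-03-12
~$ dial anchor d: 1761-11-06
:: 1761-11-06
~$ dial closeout
:: 1761-11-30
~$ dial monthhop n: -3
:: 1761-08-30
~$ filer scribe p: /peba c: zecrix
:: created
~$ filer peekin p: /wucigi
:: []
~$ filer scribe p: /wucigi/plu c: dram
:: created


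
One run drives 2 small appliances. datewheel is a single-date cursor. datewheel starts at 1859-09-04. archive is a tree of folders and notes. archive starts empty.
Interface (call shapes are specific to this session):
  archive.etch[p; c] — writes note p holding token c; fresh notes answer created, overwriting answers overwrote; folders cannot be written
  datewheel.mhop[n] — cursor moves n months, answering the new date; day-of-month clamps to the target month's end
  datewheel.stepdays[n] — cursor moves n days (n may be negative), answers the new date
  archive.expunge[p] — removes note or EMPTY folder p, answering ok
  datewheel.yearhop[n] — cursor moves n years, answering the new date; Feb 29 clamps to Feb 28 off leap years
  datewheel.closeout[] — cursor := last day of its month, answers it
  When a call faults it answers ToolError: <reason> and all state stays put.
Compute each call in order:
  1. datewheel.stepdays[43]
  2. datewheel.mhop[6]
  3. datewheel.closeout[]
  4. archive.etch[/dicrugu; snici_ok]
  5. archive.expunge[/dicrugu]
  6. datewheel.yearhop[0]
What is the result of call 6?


>>> datewheel.stepdays 43
[out] 1859-10-17
>>> datewheel.mhop 6
[out] 1860-04-17
>>> datewheel.closeout
[out] 1860-04-30
>>> archive.etch /dicrugu snici_ok
[out] created
>>> archive.expunge /dicrugu
[out] ok
>>> datewheel.yearhop 0
[out] 1860-04-30

Answer: 1860-04-30


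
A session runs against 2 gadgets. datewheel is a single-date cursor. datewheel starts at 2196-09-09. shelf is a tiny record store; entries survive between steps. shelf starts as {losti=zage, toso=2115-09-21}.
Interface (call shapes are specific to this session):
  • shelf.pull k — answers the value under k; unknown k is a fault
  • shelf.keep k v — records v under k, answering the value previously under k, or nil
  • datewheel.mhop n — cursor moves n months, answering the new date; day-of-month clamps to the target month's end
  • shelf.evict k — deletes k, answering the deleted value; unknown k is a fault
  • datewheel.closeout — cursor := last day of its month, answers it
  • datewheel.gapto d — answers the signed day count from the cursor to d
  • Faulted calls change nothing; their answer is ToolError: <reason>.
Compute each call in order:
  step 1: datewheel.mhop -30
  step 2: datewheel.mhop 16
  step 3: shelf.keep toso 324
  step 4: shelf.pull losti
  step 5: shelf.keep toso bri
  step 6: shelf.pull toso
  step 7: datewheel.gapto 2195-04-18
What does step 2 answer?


Answer: 2195-07-09

Derivation:
==> datewheel.mhop(-30)
<== 2194-03-09
==> datewheel.mhop(16)
<== 2195-07-09
==> shelf.keep(toso, 324)
<== 2115-09-21
==> shelf.pull(losti)
<== zage
==> shelf.keep(toso, bri)
<== 324
==> shelf.pull(toso)
<== bri
==> datewheel.gapto(2195-04-18)
<== -82


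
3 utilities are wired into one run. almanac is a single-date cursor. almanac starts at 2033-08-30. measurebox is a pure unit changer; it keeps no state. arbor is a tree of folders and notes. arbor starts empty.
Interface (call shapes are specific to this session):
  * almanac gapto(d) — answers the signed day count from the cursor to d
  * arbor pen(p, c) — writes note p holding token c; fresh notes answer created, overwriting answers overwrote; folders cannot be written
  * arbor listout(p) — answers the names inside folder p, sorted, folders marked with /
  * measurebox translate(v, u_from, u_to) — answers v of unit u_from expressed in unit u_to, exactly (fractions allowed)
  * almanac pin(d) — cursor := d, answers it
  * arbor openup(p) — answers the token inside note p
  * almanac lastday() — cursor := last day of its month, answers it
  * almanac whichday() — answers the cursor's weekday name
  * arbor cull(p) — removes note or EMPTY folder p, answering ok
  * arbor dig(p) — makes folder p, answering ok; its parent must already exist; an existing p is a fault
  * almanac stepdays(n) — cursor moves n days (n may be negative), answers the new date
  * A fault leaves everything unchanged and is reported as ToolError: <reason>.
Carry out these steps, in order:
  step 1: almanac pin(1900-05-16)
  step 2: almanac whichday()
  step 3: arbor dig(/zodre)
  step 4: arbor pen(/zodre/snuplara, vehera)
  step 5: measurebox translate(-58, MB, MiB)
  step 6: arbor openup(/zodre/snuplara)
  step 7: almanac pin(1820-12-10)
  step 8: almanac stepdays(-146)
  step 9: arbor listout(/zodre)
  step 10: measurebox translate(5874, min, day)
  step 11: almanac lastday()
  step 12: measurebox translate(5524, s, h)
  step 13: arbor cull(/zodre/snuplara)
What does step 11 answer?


Answer: 1820-07-31

Derivation:
~$ almanac pin d: 1900-05-16
  1900-05-16
~$ almanac whichday
  Wednesday
~$ arbor dig p: /zodre
  ok
~$ arbor pen p: /zodre/snuplara c: vehera
  created
~$ measurebox translate v: -58 u_from: MB u_to: MiB
  -453125/8192
~$ arbor openup p: /zodre/snuplara
  vehera
~$ almanac pin d: 1820-12-10
  1820-12-10
~$ almanac stepdays n: -146
  1820-07-17
~$ arbor listout p: /zodre
  [snuplara]
~$ measurebox translate v: 5874 u_from: min u_to: day
  979/240
~$ almanac lastday
  1820-07-31
~$ measurebox translate v: 5524 u_from: s u_to: h
  1381/900
~$ arbor cull p: /zodre/snuplara
  ok


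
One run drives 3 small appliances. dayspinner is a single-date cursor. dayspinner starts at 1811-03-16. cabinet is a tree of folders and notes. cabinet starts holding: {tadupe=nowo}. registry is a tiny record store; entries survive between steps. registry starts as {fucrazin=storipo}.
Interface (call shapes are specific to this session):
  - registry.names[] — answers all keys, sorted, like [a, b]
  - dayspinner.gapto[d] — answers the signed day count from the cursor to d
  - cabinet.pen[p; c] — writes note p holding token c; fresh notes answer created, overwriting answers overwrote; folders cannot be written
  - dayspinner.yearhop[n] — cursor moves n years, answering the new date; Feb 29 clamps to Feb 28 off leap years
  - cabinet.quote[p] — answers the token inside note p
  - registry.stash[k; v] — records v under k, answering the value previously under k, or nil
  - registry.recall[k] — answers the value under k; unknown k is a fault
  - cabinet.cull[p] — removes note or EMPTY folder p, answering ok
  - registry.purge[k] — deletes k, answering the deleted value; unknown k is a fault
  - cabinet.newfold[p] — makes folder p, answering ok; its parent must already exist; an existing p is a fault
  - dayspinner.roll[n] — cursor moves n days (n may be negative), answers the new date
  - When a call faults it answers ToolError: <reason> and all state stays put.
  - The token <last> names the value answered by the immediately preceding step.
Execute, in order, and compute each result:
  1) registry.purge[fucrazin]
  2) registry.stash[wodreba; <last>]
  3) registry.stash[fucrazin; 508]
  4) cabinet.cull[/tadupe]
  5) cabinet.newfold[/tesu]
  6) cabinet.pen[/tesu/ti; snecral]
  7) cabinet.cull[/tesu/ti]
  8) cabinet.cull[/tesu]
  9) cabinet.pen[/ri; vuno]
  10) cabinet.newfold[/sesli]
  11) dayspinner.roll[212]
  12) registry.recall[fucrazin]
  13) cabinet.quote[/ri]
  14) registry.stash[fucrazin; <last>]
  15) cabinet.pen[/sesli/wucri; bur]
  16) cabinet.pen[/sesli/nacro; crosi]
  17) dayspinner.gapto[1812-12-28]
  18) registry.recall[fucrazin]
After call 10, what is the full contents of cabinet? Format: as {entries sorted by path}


>>> purge k: fucrazin
= storipo
>>> stash k: wodreba v: <last>
= nil
>>> stash k: fucrazin v: 508
= nil
>>> cull p: /tadupe
= ok
>>> newfold p: /tesu
= ok
>>> pen p: /tesu/ti c: snecral
= created
>>> cull p: /tesu/ti
= ok
>>> cull p: /tesu
= ok
>>> pen p: /ri c: vuno
= created
>>> newfold p: /sesli
= ok
>>> roll n: 212
= 1811-10-14
>>> recall k: fucrazin
= 508
>>> quote p: /ri
= vuno
>>> stash k: fucrazin v: <last>
= 508
>>> pen p: /sesli/wucri c: bur
= created
>>> pen p: /sesli/nacro c: crosi
= created
>>> gapto d: 1812-12-28
= 441
>>> recall k: fucrazin
= vuno

Answer: {ri=vuno, sesli/}


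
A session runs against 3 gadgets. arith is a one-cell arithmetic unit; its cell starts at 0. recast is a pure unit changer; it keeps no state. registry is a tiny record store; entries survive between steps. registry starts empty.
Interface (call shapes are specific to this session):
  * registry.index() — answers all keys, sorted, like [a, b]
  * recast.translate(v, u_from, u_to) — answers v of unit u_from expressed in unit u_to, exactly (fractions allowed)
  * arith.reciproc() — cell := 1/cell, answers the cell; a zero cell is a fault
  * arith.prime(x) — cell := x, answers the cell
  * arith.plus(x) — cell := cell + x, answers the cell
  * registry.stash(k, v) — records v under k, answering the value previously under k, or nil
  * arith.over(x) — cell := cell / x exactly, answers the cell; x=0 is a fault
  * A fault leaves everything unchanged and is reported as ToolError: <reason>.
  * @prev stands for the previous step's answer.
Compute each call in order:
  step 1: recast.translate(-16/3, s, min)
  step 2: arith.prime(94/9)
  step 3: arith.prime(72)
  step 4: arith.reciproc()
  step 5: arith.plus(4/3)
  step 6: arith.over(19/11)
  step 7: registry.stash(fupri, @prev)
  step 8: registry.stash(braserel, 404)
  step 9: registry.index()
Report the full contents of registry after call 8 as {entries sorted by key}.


Now I run translate on v=-16/3, u_from=s, u_to=min, — result: -4/45.
I try prime on x=94/9, and see 94/9.
I try prime on x=72, — result: 72.
Next I call reciproc(), and observe 1/72.
I try plus on x=4/3, yielding 97/72.
Now I run over on x=19/11, giving 1067/1368.
Invoking stash on k=fupri, v=@prev, — result: nil.
I invoke stash on k=braserel, v=404, which returns nil.
Next I call index(), giving [braserel, fupri].

Answer: {braserel=404, fupri=1067/1368}


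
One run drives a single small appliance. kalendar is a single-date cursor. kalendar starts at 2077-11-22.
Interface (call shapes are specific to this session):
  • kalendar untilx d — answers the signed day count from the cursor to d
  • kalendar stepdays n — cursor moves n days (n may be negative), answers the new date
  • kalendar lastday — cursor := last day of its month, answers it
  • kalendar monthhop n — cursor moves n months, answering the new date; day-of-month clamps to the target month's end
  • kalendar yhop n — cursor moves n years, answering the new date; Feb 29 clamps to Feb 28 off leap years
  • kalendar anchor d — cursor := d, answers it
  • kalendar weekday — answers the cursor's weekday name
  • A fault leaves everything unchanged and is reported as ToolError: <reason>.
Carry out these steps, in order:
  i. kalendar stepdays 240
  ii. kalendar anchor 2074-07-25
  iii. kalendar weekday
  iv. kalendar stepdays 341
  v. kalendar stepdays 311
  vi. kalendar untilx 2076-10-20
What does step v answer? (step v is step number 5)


> kalendar stepdays n=240
:: 2078-07-20
> kalendar anchor d=2074-07-25
:: 2074-07-25
> kalendar weekday
:: Wednesday
> kalendar stepdays n=341
:: 2075-07-01
> kalendar stepdays n=311
:: 2076-05-07
> kalendar untilx d=2076-10-20
:: 166

Answer: 2076-05-07


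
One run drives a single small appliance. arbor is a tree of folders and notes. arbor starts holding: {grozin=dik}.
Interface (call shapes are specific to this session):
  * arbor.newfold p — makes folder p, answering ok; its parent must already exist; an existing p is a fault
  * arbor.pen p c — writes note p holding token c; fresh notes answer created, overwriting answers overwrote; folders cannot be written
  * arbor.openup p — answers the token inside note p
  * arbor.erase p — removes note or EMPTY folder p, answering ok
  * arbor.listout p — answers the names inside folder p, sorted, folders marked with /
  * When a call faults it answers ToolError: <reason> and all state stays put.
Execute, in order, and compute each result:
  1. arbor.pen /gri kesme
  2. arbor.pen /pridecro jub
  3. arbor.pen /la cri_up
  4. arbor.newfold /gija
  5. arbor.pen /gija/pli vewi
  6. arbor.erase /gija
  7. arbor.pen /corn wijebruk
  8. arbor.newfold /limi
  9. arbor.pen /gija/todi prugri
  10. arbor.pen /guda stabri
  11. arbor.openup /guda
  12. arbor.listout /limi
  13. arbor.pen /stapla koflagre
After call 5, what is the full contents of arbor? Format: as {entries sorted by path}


Answer: {gija/, gija/pli=vewi, gri=kesme, grozin=dik, la=cri_up, pridecro=jub}

Derivation:
Step: arbor.pen[p='/gri'; c='kesme']
Result: created
Step: arbor.pen[p='/pridecro'; c='jub']
Result: created
Step: arbor.pen[p='/la'; c='cri_up']
Result: created
Step: arbor.newfold[p='/gija']
Result: ok
Step: arbor.pen[p='/gija/pli'; c='vewi']
Result: created
Step: arbor.erase[p='/gija']
Result: ToolError: not empty
Step: arbor.pen[p='/corn'; c='wijebruk']
Result: created
Step: arbor.newfold[p='/limi']
Result: ok
Step: arbor.pen[p='/gija/todi'; c='prugri']
Result: created
Step: arbor.pen[p='/guda'; c='stabri']
Result: created
Step: arbor.openup[p='/guda']
Result: stabri
Step: arbor.listout[p='/limi']
Result: []
Step: arbor.pen[p='/stapla'; c='koflagre']
Result: created


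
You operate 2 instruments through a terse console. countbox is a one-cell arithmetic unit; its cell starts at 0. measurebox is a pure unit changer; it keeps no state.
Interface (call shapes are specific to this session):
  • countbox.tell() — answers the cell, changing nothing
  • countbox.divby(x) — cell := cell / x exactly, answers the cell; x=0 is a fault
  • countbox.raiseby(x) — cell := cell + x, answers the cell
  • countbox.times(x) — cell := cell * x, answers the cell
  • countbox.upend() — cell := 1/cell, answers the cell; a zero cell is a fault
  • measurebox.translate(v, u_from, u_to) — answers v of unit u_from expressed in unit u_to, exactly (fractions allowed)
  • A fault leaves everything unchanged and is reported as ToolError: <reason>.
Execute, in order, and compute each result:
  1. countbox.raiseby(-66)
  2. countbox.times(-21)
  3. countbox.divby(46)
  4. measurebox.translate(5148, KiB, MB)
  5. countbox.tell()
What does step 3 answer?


Answer: 693/23

Derivation:
# countbox.raiseby(-66) : -66
# countbox.times(-21) : 1386
# countbox.divby(46) : 693/23
# measurebox.translate(5148, KiB, MB) : 82368/15625
# countbox.tell() : 693/23


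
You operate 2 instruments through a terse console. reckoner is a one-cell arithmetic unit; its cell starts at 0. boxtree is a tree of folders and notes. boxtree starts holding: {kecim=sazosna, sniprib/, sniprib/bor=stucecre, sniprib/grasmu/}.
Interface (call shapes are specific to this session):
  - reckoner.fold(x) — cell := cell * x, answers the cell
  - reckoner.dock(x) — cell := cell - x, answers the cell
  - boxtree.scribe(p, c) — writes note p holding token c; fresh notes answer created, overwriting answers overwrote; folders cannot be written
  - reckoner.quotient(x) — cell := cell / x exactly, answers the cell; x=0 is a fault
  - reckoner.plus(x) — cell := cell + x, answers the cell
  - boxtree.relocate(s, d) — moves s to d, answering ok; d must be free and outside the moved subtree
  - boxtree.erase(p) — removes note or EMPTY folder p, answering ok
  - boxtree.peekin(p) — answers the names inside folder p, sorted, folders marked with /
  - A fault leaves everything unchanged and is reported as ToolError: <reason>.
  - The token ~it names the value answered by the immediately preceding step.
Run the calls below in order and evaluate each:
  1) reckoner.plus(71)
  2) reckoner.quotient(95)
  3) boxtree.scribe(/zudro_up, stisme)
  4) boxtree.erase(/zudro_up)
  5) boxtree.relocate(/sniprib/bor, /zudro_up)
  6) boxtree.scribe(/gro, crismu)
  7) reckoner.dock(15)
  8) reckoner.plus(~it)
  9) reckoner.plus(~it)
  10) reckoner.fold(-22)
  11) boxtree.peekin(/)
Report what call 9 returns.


Answer: -5416/95

Derivation:
% reckoner.plus 71
:: 71
% reckoner.quotient 95
:: 71/95
% boxtree.scribe /zudro_up stisme
:: created
% boxtree.erase /zudro_up
:: ok
% boxtree.relocate /sniprib/bor /zudro_up
:: ok
% boxtree.scribe /gro crismu
:: created
% reckoner.dock 15
:: -1354/95
% reckoner.plus ~it
:: -2708/95
% reckoner.plus ~it
:: -5416/95
% reckoner.fold -22
:: 119152/95
% boxtree.peekin /
:: [gro, kecim, sniprib/, zudro_up]


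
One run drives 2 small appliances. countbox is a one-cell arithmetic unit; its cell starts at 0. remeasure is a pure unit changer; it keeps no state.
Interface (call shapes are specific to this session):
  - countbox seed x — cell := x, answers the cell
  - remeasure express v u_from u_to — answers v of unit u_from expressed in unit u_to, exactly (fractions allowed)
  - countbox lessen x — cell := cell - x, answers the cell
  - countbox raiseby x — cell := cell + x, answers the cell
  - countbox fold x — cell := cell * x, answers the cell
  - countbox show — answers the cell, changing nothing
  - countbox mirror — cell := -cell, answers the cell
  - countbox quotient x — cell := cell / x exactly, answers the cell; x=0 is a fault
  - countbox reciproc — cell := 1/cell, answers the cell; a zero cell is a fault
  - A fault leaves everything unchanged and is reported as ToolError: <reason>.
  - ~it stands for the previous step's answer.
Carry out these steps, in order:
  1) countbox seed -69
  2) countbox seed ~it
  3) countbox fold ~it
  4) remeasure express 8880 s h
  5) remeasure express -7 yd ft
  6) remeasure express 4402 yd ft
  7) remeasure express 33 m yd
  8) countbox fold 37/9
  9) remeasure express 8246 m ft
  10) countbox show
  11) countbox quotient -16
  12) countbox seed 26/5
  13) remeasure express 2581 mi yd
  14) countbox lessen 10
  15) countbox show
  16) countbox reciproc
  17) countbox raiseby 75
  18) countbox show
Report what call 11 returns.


Answer: -19573/16

Derivation:
Act: countbox seed[-69]
Obs: -69
Act: countbox seed[~it]
Obs: -69
Act: countbox fold[~it]
Obs: 4761
Act: remeasure express[8880; s; h]
Obs: 37/15
Act: remeasure express[-7; yd; ft]
Obs: -21
Act: remeasure express[4402; yd; ft]
Obs: 13206
Act: remeasure express[33; m; yd]
Obs: 13750/381
Act: countbox fold[37/9]
Obs: 19573
Act: remeasure express[8246; m; ft]
Obs: 10307500/381
Act: countbox show[]
Obs: 19573
Act: countbox quotient[-16]
Obs: -19573/16
Act: countbox seed[26/5]
Obs: 26/5
Act: remeasure express[2581; mi; yd]
Obs: 4542560
Act: countbox lessen[10]
Obs: -24/5
Act: countbox show[]
Obs: -24/5
Act: countbox reciproc[]
Obs: -5/24
Act: countbox raiseby[75]
Obs: 1795/24
Act: countbox show[]
Obs: 1795/24


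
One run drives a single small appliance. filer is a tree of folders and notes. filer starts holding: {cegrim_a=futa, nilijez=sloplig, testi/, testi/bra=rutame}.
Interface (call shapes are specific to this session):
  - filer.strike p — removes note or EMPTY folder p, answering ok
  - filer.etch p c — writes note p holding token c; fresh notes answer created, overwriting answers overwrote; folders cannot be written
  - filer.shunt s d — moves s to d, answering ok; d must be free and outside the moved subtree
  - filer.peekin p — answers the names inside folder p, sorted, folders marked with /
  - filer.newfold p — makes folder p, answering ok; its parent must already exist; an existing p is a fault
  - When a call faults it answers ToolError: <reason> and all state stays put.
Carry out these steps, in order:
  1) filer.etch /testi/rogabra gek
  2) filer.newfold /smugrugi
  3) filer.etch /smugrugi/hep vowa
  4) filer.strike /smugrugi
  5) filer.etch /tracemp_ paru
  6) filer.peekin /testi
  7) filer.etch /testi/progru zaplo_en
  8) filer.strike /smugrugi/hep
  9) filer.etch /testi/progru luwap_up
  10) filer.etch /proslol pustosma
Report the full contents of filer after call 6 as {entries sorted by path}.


Answer: {cegrim_a=futa, nilijez=sloplig, smugrugi/, smugrugi/hep=vowa, testi/, testi/bra=rutame, testi/rogabra=gek, tracemp_=paru}

Derivation:
! filer.etch(/testi/rogabra, gek) -> created
! filer.newfold(/smugrugi) -> ok
! filer.etch(/smugrugi/hep, vowa) -> created
! filer.strike(/smugrugi) -> ToolError: not empty
! filer.etch(/tracemp_, paru) -> created
! filer.peekin(/testi) -> [bra, rogabra]
! filer.etch(/testi/progru, zaplo_en) -> created
! filer.strike(/smugrugi/hep) -> ok
! filer.etch(/testi/progru, luwap_up) -> overwrote
! filer.etch(/proslol, pustosma) -> created


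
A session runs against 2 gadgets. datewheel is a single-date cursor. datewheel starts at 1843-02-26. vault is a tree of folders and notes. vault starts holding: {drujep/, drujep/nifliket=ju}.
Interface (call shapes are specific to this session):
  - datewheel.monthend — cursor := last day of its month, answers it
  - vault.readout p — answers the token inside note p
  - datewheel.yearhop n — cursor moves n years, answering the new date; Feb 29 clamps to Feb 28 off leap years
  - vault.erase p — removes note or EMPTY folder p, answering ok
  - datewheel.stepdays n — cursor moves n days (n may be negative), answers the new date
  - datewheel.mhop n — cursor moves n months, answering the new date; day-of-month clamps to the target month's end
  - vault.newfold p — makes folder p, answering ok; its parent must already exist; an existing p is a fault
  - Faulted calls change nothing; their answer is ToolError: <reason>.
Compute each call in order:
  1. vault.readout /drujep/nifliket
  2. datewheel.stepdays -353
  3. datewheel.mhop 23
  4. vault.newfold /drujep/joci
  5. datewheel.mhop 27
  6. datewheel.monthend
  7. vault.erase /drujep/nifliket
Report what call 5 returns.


Step: vault.readout[p='/drujep/nifliket']
Result: ju
Step: datewheel.stepdays[n='-353']
Result: 1842-03-10
Step: datewheel.mhop[n='23']
Result: 1844-02-10
Step: vault.newfold[p='/drujep/joci']
Result: ok
Step: datewheel.mhop[n='27']
Result: 1846-05-10
Step: datewheel.monthend[]
Result: 1846-05-31
Step: vault.erase[p='/drujep/nifliket']
Result: ok

Answer: 1846-05-10


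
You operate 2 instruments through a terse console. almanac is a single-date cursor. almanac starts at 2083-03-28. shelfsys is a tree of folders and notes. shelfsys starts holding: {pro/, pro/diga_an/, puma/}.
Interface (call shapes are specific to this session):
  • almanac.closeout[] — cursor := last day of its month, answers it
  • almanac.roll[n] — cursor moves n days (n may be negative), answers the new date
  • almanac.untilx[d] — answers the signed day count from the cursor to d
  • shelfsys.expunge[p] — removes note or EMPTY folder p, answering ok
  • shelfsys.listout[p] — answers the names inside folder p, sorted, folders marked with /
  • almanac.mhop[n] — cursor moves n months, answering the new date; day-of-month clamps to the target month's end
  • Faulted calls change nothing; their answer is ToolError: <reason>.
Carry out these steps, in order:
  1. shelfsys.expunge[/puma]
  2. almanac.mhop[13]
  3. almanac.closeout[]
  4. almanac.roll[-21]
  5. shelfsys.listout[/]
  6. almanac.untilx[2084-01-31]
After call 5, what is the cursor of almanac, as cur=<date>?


% shelfsys.expunge p→/puma
  ok
% almanac.mhop n→13
  2084-04-28
% almanac.closeout
  2084-04-30
% almanac.roll n→-21
  2084-04-09
% shelfsys.listout p→/
  [pro/]
% almanac.untilx d→2084-01-31
  -69

Answer: cur=2084-04-09


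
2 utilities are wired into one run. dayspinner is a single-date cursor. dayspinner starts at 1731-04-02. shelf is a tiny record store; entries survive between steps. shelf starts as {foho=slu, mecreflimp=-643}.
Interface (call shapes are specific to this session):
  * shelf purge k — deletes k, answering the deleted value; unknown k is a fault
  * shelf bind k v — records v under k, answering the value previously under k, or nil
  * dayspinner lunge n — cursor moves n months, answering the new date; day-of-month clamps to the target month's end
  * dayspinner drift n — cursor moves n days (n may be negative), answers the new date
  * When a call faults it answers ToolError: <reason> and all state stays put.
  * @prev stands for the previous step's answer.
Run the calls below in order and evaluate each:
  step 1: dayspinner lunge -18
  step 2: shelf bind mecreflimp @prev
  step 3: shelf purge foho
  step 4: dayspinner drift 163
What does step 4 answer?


% dayspinner lunge n: -18
[out] 1729-10-02
% shelf bind k: mecreflimp v: @prev
[out] -643
% shelf purge k: foho
[out] slu
% dayspinner drift n: 163
[out] 1730-03-14

Answer: 1730-03-14


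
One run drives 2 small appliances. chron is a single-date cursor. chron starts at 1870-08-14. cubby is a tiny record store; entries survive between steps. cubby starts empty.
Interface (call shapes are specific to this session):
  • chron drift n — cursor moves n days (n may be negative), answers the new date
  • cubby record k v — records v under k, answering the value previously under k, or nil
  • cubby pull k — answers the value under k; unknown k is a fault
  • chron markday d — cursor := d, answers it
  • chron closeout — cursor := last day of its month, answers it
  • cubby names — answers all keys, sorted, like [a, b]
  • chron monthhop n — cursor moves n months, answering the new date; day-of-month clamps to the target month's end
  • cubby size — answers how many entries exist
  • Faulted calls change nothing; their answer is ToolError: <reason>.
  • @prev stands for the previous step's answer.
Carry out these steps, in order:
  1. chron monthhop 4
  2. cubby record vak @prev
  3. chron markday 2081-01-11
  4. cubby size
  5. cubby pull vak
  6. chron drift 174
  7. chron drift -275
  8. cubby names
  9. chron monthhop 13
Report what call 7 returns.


Answer: 2080-10-02

Derivation:
CALL chron monthhop[n→4]
RET  1870-12-14
CALL cubby record[k→vak; v→@prev]
RET  nil
CALL chron markday[d→2081-01-11]
RET  2081-01-11
CALL cubby size[]
RET  1
CALL cubby pull[k→vak]
RET  1870-12-14
CALL chron drift[n→174]
RET  2081-07-04
CALL chron drift[n→-275]
RET  2080-10-02
CALL cubby names[]
RET  [vak]
CALL chron monthhop[n→13]
RET  2081-11-02


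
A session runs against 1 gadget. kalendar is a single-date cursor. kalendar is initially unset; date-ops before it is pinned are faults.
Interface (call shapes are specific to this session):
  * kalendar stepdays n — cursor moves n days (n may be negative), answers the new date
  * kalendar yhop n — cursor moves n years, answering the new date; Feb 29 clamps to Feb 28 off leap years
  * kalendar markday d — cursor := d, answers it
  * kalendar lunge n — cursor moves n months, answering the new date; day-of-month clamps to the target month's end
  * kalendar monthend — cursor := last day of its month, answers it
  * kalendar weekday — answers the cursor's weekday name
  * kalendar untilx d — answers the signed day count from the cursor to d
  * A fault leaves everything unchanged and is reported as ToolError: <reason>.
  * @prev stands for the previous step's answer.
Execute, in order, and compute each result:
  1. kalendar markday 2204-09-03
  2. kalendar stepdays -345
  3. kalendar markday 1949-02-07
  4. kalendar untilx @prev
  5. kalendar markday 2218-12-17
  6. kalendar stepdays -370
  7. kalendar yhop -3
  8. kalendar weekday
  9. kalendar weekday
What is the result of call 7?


I try kalendar markday(d: 2204-09-03), giving 2204-09-03.
Using kalendar stepdays(n: -345), and observe 2203-09-24.
Then kalendar markday(d: 1949-02-07), and get 1949-02-07.
Next I call kalendar untilx(d: @prev): 0.
Invoking kalendar markday(d: 2218-12-17), which returns 2218-12-17.
Next I call kalendar stepdays(n: -370), and get 2217-12-12.
I invoke kalendar yhop(n: -3), giving 2214-12-12.
Invoking kalendar weekday, giving Monday.
I run kalendar weekday, yielding Monday.

Answer: 2214-12-12


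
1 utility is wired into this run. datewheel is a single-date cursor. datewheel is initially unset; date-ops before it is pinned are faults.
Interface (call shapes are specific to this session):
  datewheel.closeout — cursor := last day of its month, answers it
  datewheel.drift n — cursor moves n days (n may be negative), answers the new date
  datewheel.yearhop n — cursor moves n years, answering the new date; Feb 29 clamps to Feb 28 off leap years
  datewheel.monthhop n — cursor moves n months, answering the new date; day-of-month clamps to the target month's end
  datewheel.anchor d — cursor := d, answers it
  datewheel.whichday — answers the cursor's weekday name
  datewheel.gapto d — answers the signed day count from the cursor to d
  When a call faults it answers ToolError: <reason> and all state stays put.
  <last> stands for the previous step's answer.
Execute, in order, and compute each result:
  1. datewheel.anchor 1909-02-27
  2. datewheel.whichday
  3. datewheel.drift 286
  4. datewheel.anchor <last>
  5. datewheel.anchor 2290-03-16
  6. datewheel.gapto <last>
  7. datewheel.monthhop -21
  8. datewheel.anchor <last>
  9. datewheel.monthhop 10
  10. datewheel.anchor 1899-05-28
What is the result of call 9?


> datewheel.anchor d=1909-02-27
[out] 1909-02-27
> datewheel.whichday
[out] Saturday
> datewheel.drift n=286
[out] 1909-12-10
> datewheel.anchor d=<last>
[out] 1909-12-10
> datewheel.anchor d=2290-03-16
[out] 2290-03-16
> datewheel.gapto d=<last>
[out] 0
> datewheel.monthhop n=-21
[out] 2288-06-16
> datewheel.anchor d=<last>
[out] 2288-06-16
> datewheel.monthhop n=10
[out] 2289-04-16
> datewheel.anchor d=1899-05-28
[out] 1899-05-28

Answer: 2289-04-16


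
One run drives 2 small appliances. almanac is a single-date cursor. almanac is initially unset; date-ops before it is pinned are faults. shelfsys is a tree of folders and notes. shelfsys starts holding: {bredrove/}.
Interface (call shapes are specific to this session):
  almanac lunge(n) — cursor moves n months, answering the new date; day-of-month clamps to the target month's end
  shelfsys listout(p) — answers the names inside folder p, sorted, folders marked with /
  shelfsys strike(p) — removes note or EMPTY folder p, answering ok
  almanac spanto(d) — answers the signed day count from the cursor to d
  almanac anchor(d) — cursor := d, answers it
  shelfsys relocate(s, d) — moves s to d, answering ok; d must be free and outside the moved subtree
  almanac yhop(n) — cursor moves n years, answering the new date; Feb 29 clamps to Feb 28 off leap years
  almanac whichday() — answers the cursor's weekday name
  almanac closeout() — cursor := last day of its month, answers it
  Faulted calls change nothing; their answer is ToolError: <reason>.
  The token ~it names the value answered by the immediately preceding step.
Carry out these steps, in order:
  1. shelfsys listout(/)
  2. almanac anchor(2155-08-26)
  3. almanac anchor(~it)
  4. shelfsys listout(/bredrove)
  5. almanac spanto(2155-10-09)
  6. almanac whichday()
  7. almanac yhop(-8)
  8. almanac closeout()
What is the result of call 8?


Answer: 2147-08-31

Derivation:
% 1. shelfsys listout(p: /) -> [bredrove/]
% 2. almanac anchor(d: 2155-08-26) -> 2155-08-26
% 3. almanac anchor(d: ~it) -> 2155-08-26
% 4. shelfsys listout(p: /bredrove) -> []
% 5. almanac spanto(d: 2155-10-09) -> 44
% 6. almanac whichday() -> Tuesday
% 7. almanac yhop(n: -8) -> 2147-08-26
% 8. almanac closeout() -> 2147-08-31
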